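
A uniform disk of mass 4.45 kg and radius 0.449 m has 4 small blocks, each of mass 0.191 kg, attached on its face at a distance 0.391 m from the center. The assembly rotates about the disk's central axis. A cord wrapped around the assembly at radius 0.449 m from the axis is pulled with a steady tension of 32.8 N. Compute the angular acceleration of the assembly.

I_disk = ½MR² = ½(4.45)(0.449)² = 0.4486 kg·m².
I_blocks = 4·m·r² = 4(0.191)(0.391)² = 0.1168 kg·m².
Total I = 0.5654 kg·m².
τ = F r = (32.8)(0.449) = 14.73 N·m.
α = τ/I = 14.73/0.5654 = 26.05 rad/s².

α ≈ 26.0 rad/s²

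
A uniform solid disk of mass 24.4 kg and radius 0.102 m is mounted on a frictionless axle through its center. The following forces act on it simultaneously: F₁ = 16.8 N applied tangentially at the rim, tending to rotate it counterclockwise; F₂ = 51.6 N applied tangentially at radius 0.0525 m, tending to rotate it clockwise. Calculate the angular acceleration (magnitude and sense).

I = ½MR² = (1/2)(24.4)(0.102)² = 0.1269 kg·m².
Taking counterclockwise as positive: τ₁ = +(16.8)(0.102) = +1.714 N·m; τ₂ = −(51.6)(0.0525) = −2.709 N·m.
Net torque τ = -0.9954 N·m.
α = τ/I = -0.9954/0.1269 = -7.842 rad/s².

α ≈ 7.84 rad/s², clockwise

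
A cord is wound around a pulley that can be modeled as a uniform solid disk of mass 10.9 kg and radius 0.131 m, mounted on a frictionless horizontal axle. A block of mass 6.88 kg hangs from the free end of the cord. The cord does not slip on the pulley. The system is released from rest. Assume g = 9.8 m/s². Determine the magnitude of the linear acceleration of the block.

I = ½MR² = (1/2)(10.9)(0.131)² = 0.09353 kg·m².
Block: mg − T = ma. Pulley: TR = Iα. No-slip: a = αR, so T = (I/R²)a = 5.450·a.
Then mg = (m + 5.450)a, so a = (6.88)(9.8)/(6.88 + 5.450) = 5.468 m/s².

a ≈ 5.47 m/s²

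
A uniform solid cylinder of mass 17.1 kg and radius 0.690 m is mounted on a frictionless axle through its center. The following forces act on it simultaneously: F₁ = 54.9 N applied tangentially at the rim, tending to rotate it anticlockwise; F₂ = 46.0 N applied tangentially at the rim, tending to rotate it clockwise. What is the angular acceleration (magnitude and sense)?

I = ½MR² = (1/2)(17.1)(0.690)² = 4.071 kg·m².
Taking anticlockwise as positive: τ₁ = +(54.9)(0.690) = +37.88 N·m; τ₂ = −(46.0)(0.690) = −31.74 N·m.
Net torque τ = 6.141 N·m.
α = τ/I = 6.141/4.071 = 1.509 rad/s².

α ≈ 1.51 rad/s², anticlockwise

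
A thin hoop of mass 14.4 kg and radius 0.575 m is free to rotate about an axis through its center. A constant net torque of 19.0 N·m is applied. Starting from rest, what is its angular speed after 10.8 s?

ω ≈ 43.1 rad/s

I = MR² = (14.4)(0.575)² = 4.761 kg·m².
α = τ/I = 19.0/4.761 = 3.991 rad/s².
ω = ω₀ + αt = 0 + (3.991)(10.8) = 43.10 rad/s.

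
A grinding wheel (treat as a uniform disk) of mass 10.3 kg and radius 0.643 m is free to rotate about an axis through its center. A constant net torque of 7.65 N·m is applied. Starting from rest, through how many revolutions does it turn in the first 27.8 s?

≈ 221 revolutions

I = ½MR² = (1/2)(10.3)(0.643)² = 2.129 kg·m².
α = τ/I = 7.65/2.129 = 3.593 rad/s².
θ = ½αt² = ½(3.593)(27.8)² = 1388 rad.
Revolutions = θ/(2π) = 221.0.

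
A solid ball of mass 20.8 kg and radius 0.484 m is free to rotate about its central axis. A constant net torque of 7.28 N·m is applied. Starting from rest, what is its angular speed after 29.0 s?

I = (2/5)MR² = (2/5)(20.8)(0.484)² = 1.949 kg·m².
α = τ/I = 7.28/1.949 = 3.735 rad/s².
ω = ω₀ + αt = 0 + (3.735)(29.0) = 108.3 rad/s.

ω ≈ 108 rad/s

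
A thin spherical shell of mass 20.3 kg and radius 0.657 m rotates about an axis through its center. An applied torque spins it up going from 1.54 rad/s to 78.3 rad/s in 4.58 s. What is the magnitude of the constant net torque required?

I = (2/3)MR² = (2/3)(20.3)(0.657)² = 5.842 kg·m².
α = Δω/Δt = (78.3 − 1.54)/4.58 = 16.76 rad/s².
τ = Iα = (5.842)(16.76) = 97.91 N·m.

τ ≈ 97.9 N·m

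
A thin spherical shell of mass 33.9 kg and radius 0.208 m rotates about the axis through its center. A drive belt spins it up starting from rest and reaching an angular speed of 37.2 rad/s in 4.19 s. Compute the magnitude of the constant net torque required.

τ ≈ 8.68 N·m

I = (2/3)MR² = (2/3)(33.9)(0.208)² = 0.9778 kg·m².
α = Δω/Δt = (37.2 − 0)/4.19 = 8.878 rad/s².
τ = Iα = (0.9778)(8.878) = 8.681 N·m.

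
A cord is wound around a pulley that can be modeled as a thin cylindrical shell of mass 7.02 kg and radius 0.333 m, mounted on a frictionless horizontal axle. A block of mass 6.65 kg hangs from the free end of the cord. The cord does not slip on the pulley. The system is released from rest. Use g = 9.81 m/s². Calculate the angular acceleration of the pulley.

α ≈ 14.3 rad/s²

I = MR² = (7.02)(0.333)² = 0.7784 kg·m².
Block: mg − T = ma. Pulley: TR = Iα. No-slip: a = αR, so T = (I/R²)a = 7.020·a.
Then mg = (m + 7.020)a, so a = (6.65)(9.81)/(6.65 + 7.020) = 4.772 m/s².
α = a/R = 4.772/0.333 = 14.33 rad/s².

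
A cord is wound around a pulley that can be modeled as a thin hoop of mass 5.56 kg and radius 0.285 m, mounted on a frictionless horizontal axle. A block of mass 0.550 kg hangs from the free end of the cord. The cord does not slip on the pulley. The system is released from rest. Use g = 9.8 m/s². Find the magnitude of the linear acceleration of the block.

a ≈ 0.882 m/s²

I = MR² = (5.56)(0.285)² = 0.4516 kg·m².
Block: mg − T = ma. Pulley: TR = Iα. No-slip: a = αR, so T = (I/R²)a = 5.560·a.
Then mg = (m + 5.560)a, so a = (0.550)(9.8)/(0.550 + 5.560) = 0.8822 m/s².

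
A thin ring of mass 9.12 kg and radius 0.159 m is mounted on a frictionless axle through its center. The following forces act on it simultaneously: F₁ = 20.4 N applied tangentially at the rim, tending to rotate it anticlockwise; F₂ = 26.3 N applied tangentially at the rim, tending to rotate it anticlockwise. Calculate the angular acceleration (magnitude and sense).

I = MR² = (9.12)(0.159)² = 0.2306 kg·m².
Taking anticlockwise as positive: τ₁ = +(20.4)(0.159) = +3.244 N·m; τ₂ = +(26.3)(0.159) = +4.182 N·m.
Net torque τ = 7.425 N·m.
α = τ/I = 7.425/0.2306 = 32.21 rad/s².

α ≈ 32.2 rad/s², anticlockwise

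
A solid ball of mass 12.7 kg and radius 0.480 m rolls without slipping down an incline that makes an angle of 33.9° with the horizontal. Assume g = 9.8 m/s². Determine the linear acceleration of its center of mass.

Translation along the incline: Mg sinθ − f = Ma.
Rotation about the center: fR = Iα with I = (2/5)MR². No-slip gives a = αR, so f = (I/R²)a = (2/5)M a.
Substituting: Mg sinθ = (1 + 0.4000)Ma, so a = g sinθ/(1 + 0.4000) = (9.8) sin 33.9° / 1.400 = 3.904 m/s².

a ≈ 3.90 m/s²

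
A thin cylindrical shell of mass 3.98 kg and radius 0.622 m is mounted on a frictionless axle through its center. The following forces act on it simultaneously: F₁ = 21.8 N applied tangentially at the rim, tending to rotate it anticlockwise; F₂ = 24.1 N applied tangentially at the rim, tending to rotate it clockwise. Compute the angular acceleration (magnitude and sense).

I = MR² = (3.98)(0.622)² = 1.540 kg·m².
Taking anticlockwise as positive: τ₁ = +(21.8)(0.622) = +13.56 N·m; τ₂ = −(24.1)(0.622) = −14.99 N·m.
Net torque τ = -1.431 N·m.
α = τ/I = -1.431/1.540 = -0.9291 rad/s².

α ≈ 0.929 rad/s², clockwise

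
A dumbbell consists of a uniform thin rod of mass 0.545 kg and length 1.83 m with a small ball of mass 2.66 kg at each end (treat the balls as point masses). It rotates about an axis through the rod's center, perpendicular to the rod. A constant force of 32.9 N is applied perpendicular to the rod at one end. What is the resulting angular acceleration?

α ≈ 6.54 rad/s²

I_rod = (1/12)ML² = (1/12)(0.545)(1.83)² = 0.1521 kg·m².
I_balls = 2·m·(L/2)² = 2(2.66)(0.9150)² = 4.454 kg·m².
Total I = 4.606 kg·m².
τ = F·(L/2) = (32.9)(0.915) = 30.10 N·m.
α = τ/I = 30.10/4.606 = 6.536 rad/s².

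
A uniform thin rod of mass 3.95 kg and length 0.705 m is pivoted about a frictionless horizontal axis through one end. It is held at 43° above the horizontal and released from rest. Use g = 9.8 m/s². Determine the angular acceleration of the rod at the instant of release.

About the pivot, I = (1/3)ML² = (1/3)(3.95)(0.705)² = 0.6544 kg·m².
The weight acts at the center, a distance L/2 = 0.3525 m from the pivot; τ = Mg(L/2) cos 43° = 9.980 N·m.
α = τ/I = 9.980/0.6544 = 15.25 rad/s².

α ≈ 15.2 rad/s²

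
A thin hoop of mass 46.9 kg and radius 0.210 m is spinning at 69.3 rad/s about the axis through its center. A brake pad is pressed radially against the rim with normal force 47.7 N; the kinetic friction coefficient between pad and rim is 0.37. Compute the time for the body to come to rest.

t ≈ 38.7 s

I = MR² = (46.9)(0.210)² = 2.068 kg·m².
Friction force f = μN = (0.37)(47.7) = 17.65 N at the rim; torque magnitude τ = fR = 3.706 N·m, opposing ω.
|α| = τ/I = 3.706/2.068 = 1.792 rad/s² (deceleration).
0 = ω₀ − |α|t ⇒ t = ω₀/|α| = 69.3/1.792 = 38.67 s.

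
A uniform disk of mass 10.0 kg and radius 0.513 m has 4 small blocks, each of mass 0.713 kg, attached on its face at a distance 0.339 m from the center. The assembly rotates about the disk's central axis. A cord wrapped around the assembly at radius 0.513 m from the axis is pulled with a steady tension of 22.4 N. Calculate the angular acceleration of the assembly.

α ≈ 6.99 rad/s²

I_disk = ½MR² = ½(10.0)(0.513)² = 1.316 kg·m².
I_blocks = 4·m·r² = 4(0.713)(0.339)² = 0.3278 kg·m².
Total I = 1.644 kg·m².
τ = F r = (22.4)(0.513) = 11.49 N·m.
α = τ/I = 11.49/1.644 = 6.991 rad/s².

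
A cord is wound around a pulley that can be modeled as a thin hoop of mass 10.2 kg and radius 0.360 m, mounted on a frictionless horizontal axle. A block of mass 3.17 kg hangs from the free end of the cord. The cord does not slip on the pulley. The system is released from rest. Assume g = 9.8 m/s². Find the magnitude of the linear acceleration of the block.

a ≈ 2.32 m/s²

I = MR² = (10.2)(0.360)² = 1.322 kg·m².
Block: mg − T = ma. Pulley: TR = Iα. No-slip: a = αR, so T = (I/R²)a = 10.20·a.
Then mg = (m + 10.20)a, so a = (3.17)(9.8)/(3.17 + 10.20) = 2.324 m/s².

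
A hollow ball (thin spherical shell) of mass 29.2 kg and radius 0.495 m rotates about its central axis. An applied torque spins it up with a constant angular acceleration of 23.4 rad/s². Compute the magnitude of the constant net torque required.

τ ≈ 112 N·m

I = (2/3)MR² = (2/3)(29.2)(0.495)² = 4.770 kg·m².
τ = Iα = (4.770)(23.40) = 111.6 N·m.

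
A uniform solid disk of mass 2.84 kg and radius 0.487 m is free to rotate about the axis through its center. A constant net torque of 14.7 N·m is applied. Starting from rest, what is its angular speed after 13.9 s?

I = ½MR² = (1/2)(2.84)(0.487)² = 0.3368 kg·m².
α = τ/I = 14.7/0.3368 = 43.65 rad/s².
ω = ω₀ + αt = 0 + (43.65)(13.9) = 606.7 rad/s.

ω ≈ 607 rad/s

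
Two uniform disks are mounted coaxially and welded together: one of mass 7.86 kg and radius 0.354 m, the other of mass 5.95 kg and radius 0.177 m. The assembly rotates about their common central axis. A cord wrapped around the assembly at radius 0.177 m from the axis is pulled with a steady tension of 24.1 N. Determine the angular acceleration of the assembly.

I = ½M₁R₁² + ½M₂R₂² = ½(7.86)(0.354)² + ½(5.95)(0.177)² = 0.5857 kg·m².
τ = F r = (24.1)(0.177) = 4.266 N·m.
α = τ/I = 4.266/0.5857 = 7.283 rad/s².

α ≈ 7.28 rad/s²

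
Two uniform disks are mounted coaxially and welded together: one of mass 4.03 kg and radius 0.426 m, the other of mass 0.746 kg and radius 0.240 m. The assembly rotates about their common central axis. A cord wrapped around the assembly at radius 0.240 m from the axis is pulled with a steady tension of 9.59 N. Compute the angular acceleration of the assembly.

I = ½M₁R₁² + ½M₂R₂² = ½(4.03)(0.426)² + ½(0.746)(0.240)² = 0.3872 kg·m².
τ = F r = (9.59)(0.240) = 2.302 N·m.
α = τ/I = 2.302/0.3872 = 5.945 rad/s².

α ≈ 5.94 rad/s²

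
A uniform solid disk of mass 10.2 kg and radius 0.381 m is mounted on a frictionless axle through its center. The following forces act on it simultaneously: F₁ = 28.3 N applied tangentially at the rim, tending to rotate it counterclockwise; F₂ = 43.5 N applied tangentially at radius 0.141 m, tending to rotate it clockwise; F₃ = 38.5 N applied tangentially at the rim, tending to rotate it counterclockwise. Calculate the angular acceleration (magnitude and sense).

I = ½MR² = (1/2)(10.2)(0.381)² = 0.7403 kg·m².
Taking counterclockwise as positive: τ₁ = +(28.3)(0.381) = +10.78 N·m; τ₂ = −(43.5)(0.141) = −6.133 N·m; τ₃ = +(38.5)(0.381) = +14.67 N·m.
Net torque τ = 19.32 N·m.
α = τ/I = 19.32/0.7403 = 26.09 rad/s².

α ≈ 26.1 rad/s², counterclockwise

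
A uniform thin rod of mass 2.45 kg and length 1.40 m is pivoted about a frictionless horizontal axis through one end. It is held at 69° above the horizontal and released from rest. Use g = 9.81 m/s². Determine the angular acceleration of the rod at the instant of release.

About the pivot, I = (1/3)ML² = (1/3)(2.45)(1.40)² = 1.601 kg·m².
The weight acts at the center, a distance L/2 = 0.7000 m from the pivot; τ = Mg(L/2) cos 69° = 6.029 N·m.
α = τ/I = 6.029/1.601 = 3.767 rad/s².
(Equivalently α = (3g/(2L)) cos 69° = 3.767 rad/s².)

α ≈ 3.77 rad/s²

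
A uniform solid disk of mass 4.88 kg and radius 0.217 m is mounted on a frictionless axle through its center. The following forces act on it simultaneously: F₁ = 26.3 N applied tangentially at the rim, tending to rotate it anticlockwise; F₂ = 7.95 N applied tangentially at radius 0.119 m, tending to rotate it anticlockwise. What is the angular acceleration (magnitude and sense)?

α ≈ 57.9 rad/s², anticlockwise

I = ½MR² = (1/2)(4.88)(0.217)² = 0.1149 kg·m².
Taking anticlockwise as positive: τ₁ = +(26.3)(0.217) = +5.707 N·m; τ₂ = +(7.95)(0.119) = +0.9460 N·m.
Net torque τ = 6.653 N·m.
α = τ/I = 6.653/0.1149 = 57.91 rad/s².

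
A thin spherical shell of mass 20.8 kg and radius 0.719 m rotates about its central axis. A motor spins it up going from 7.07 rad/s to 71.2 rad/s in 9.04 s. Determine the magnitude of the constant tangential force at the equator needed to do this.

F ≈ 70.7 N

I = (2/3)MR² = (2/3)(20.8)(0.719)² = 7.169 kg·m².
α = Δω/Δt = (71.2 − 7.07)/9.04 = 7.094 rad/s².
The required torque is τ = Iα = (7.169)(7.094) = 50.85 N·m.
A tangential force at the equator gives τ = FR, so F = τ/R = 50.85/0.719 = 70.73 N.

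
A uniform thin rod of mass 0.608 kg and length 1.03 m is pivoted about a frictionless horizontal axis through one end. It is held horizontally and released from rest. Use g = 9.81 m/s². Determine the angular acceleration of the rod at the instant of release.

About the pivot, I = (1/3)ML² = (1/3)(0.608)(1.03)² = 0.2150 kg·m².
The weight acts at the center, a distance L/2 = 0.5150 m from the pivot; τ = Mg(L/2) = 3.072 N·m.
α = τ/I = 3.072/0.2150 = 14.29 rad/s².
(Equivalently α = (3g/(2L)) = 14.29 rad/s².)

α ≈ 14.3 rad/s²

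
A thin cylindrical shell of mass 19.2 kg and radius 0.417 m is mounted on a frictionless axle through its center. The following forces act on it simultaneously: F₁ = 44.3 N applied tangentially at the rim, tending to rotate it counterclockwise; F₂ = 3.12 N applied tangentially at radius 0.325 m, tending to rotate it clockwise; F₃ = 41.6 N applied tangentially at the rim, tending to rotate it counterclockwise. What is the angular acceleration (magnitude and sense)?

I = MR² = (19.2)(0.417)² = 3.339 kg·m².
Taking counterclockwise as positive: τ₁ = +(44.3)(0.417) = +18.47 N·m; τ₂ = −(3.12)(0.325) = −1.014 N·m; τ₃ = +(41.6)(0.417) = +17.35 N·m.
Net torque τ = 34.81 N·m.
α = τ/I = 34.81/3.339 = 10.43 rad/s².

α ≈ 10.4 rad/s², counterclockwise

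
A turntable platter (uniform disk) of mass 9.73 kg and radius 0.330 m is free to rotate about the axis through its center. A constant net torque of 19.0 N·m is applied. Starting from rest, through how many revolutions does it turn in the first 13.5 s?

≈ 520 revolutions

I = ½MR² = (1/2)(9.73)(0.330)² = 0.5298 kg·m².
α = τ/I = 19.0/0.5298 = 35.86 rad/s².
θ = ½αt² = ½(35.86)(13.5)² = 3268 rad.
Revolutions = θ/(2π) = 520.1.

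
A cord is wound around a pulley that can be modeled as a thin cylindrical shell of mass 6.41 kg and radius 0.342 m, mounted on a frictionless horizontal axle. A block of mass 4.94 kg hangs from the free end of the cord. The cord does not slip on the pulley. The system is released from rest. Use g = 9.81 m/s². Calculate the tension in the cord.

I = MR² = (6.41)(0.342)² = 0.7497 kg·m².
Block: mg − T = ma. Pulley: TR = Iα. No-slip: a = αR, so T = (I/R²)a = 6.410·a.
Then mg = (m + 6.410)a, so a = (4.94)(9.81)/(4.94 + 6.410) = 4.270 m/s².
T = 6.410·a = 27.37 N.

T ≈ 27.4 N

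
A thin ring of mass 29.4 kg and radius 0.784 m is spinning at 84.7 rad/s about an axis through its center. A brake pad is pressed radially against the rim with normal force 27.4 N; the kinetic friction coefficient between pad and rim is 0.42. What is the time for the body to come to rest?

I = MR² = (29.4)(0.784)² = 18.07 kg·m².
Friction force f = μN = (0.42)(27.4) = 11.51 N at the rim; torque magnitude τ = fR = 9.022 N·m, opposing ω.
|α| = τ/I = 9.022/18.07 = 0.4993 rad/s² (deceleration).
0 = ω₀ − |α|t ⇒ t = ω₀/|α| = 84.7/0.4993 = 169.6 s.

t ≈ 170 s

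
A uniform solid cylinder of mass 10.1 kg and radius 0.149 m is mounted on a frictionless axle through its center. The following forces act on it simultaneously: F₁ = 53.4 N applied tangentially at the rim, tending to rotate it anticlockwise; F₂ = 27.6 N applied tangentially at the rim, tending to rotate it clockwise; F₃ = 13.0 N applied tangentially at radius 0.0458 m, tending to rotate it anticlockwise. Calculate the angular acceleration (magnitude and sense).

I = ½MR² = (1/2)(10.1)(0.149)² = 0.1121 kg·m².
Taking anticlockwise as positive: τ₁ = +(53.4)(0.149) = +7.957 N·m; τ₂ = −(27.6)(0.149) = −4.112 N·m; τ₃ = +(13.0)(0.0458) = +0.5954 N·m.
Net torque τ = 4.440 N·m.
α = τ/I = 4.440/0.1121 = 39.60 rad/s².

α ≈ 39.6 rad/s², anticlockwise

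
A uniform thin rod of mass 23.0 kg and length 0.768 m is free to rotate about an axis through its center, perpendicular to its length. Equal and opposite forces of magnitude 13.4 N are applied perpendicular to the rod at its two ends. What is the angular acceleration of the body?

I = (1/12)ML² = (1/12)(23.0)(0.768)² = 1.130 kg·m².
The couple gives τ = F·(L/2) + F·(L/2) = F L = (13.4)(0.768) = 10.29 N·m.
From τ = Iα: α = 10.29/1.130 = 9.103 rad/s².

α ≈ 9.10 rad/s²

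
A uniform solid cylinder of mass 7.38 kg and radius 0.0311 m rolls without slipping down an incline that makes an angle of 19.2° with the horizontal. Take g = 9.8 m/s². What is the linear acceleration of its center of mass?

a ≈ 2.15 m/s²

Translation along the incline: Mg sinθ − f = Ma.
Rotation about the center: fR = Iα with I = ½MR². No-slip gives a = αR, so f = (I/R²)a = (1/2)M a.
Substituting: Mg sinθ = (1 + 0.5000)Ma, so a = g sinθ/(1 + 0.5000) = (9.8) sin 19.2° / 1.500 = 2.149 m/s².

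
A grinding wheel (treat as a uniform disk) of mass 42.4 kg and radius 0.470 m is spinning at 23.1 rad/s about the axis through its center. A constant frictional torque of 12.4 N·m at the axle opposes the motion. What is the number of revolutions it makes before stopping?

≈ 16.0 revolutions

I = ½MR² = (1/2)(42.4)(0.470)² = 4.683 kg·m².
The net torque has magnitude 12.4 N·m, opposing ω.
|α| = τ/I = 12.40/4.683 = 2.648 rad/s² (deceleration).
ω² = ω₀² − 2|α|θ with ω = 0 ⇒ θ = ω₀²/(2|α|) = 100.8 rad = 16.04 rev.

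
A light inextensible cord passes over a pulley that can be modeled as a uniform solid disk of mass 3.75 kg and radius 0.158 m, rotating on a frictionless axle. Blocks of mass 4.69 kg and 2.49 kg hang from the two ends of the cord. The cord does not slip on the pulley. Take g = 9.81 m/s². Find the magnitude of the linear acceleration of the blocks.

I = ½MR² = (1/2)(3.75)(0.158)² = 0.04681 kg·m².
Heavier block: m₁g − T₁ = m₁a. Lighter block: T₂ − m₂g = m₂a.
Pulley: (T₁ − T₂)R = Iα = I(a/R), so T₁ − T₂ = (I/R²)a = (1/2)M_p a = 1.875·a.
Adding the three: (m₁ − m₂)g = (m₁ + m₂ + 1.875)a, so a = (4.69 − 2.49)(9.81)/(4.69 + 2.49 + 1.875) = 2.383 m/s².

a ≈ 2.38 m/s²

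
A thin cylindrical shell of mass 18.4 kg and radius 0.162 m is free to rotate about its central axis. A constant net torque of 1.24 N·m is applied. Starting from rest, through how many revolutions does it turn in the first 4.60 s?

I = MR² = (18.4)(0.162)² = 0.4829 kg·m².
α = τ/I = 1.24/0.4829 = 2.568 rad/s².
θ = ½αt² = ½(2.568)(4.60)² = 27.17 rad.
Revolutions = θ/(2π) = 4.324.

≈ 4.32 revolutions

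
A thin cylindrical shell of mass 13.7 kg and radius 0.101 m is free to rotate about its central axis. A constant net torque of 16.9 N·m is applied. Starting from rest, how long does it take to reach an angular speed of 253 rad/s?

t ≈ 2.09 s

I = MR² = (13.7)(0.101)² = 0.1398 kg·m².
α = τ/I = 16.9/0.1398 = 120.9 rad/s².
ω = αt ⇒ t = ω/α = 253/120.9 = 2.092 s.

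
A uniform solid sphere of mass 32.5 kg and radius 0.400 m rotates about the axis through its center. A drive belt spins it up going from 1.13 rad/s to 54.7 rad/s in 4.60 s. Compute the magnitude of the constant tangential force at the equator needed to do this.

I = (2/5)MR² = (2/5)(32.5)(0.400)² = 2.080 kg·m².
α = Δω/Δt = (54.7 − 1.13)/4.60 = 11.65 rad/s².
The required torque is τ = Iα = (2.080)(11.65) = 24.22 N·m.
A tangential force at the equator gives τ = FR, so F = τ/R = 24.22/0.400 = 60.56 N.

F ≈ 60.6 N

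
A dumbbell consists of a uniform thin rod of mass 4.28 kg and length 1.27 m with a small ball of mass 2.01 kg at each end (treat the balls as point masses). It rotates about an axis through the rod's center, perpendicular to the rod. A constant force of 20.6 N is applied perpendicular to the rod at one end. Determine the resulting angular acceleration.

I_rod = (1/12)ML² = (1/12)(4.28)(1.27)² = 0.5753 kg·m².
I_balls = 2·m·(L/2)² = 2(2.01)(0.6350)² = 1.621 kg·m².
Total I = 2.196 kg·m².
τ = F·(L/2) = (20.6)(0.635) = 13.08 N·m.
α = τ/I = 13.08/2.196 = 5.956 rad/s².

α ≈ 5.96 rad/s²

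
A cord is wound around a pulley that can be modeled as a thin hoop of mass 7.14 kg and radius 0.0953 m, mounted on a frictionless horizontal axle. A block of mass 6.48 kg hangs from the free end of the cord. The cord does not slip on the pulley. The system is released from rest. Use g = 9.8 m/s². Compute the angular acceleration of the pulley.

α ≈ 48.9 rad/s²

I = MR² = (7.14)(0.0953)² = 0.06485 kg·m².
Block: mg − T = ma. Pulley: TR = Iα. No-slip: a = αR, so T = (I/R²)a = 7.140·a.
Then mg = (m + 7.140)a, so a = (6.48)(9.8)/(6.48 + 7.140) = 4.663 m/s².
α = a/R = 4.663/0.0953 = 48.93 rad/s².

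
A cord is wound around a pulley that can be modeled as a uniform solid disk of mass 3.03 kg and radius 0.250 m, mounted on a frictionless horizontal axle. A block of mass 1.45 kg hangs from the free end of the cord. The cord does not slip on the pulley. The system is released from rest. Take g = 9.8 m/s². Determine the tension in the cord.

I = ½MR² = (1/2)(3.03)(0.250)² = 0.09469 kg·m².
Block: mg − T = ma. Pulley: TR = Iα. No-slip: a = αR, so T = (I/R²)a = 1.515·a.
Then mg = (m + 1.515)a, so a = (1.45)(9.8)/(1.45 + 1.515) = 4.793 m/s².
T = 1.515·a = 7.261 N.

T ≈ 7.26 N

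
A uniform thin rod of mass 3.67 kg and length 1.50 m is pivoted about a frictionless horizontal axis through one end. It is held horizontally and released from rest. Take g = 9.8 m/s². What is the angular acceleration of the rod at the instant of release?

About the pivot, I = (1/3)ML² = (1/3)(3.67)(1.50)² = 2.752 kg·m².
The weight acts at the center, a distance L/2 = 0.7500 m from the pivot; τ = Mg(L/2) = 26.97 N·m.
α = τ/I = 26.97/2.752 = 9.800 rad/s².
(Equivalently α = (3g/(2L)) = 9.800 rad/s².)

α ≈ 9.80 rad/s²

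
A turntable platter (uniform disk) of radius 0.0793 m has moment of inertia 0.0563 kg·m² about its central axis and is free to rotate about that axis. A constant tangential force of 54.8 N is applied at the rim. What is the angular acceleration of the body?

α ≈ 77.2 rad/s²

τ = F R = (54.8)(0.0793) = 4.346 N·m.
Newton's second law for rotation, τ = Iα, gives α = τ/I = 4.346/0.05630 = 77.19 rad/s².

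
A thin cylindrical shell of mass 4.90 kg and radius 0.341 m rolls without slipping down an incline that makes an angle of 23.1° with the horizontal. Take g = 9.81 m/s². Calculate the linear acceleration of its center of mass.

a ≈ 1.92 m/s²

Translation along the incline: Mg sinθ − f = Ma.
Rotation about the center: fR = Iα with I = MR². No-slip gives a = αR, so f = (I/R²)a = M a.
Substituting: Mg sinθ = (1 + 1.000)Ma, so a = g sinθ/(1 + 1.000) = (9.81) sin 23.1° / 2.000 = 1.924 m/s².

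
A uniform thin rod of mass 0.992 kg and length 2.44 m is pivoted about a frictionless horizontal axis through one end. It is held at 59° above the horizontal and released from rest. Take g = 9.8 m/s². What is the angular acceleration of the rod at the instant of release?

About the pivot, I = (1/3)ML² = (1/3)(0.992)(2.44)² = 1.969 kg·m².
The weight acts at the center, a distance L/2 = 1.220 m from the pivot; τ = Mg(L/2) cos 59° = 6.109 N·m.
α = τ/I = 6.109/1.969 = 3.103 rad/s².

α ≈ 3.10 rad/s²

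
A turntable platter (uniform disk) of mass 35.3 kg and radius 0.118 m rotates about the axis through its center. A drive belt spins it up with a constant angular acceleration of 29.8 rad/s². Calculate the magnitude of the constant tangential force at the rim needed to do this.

I = ½MR² = (1/2)(35.3)(0.118)² = 0.2458 kg·m².
The required torque is τ = Iα = (0.2458)(29.80) = 7.324 N·m.
A tangential force at the rim gives τ = FR, so F = τ/R = 7.324/0.118 = 62.06 N.

F ≈ 62.1 N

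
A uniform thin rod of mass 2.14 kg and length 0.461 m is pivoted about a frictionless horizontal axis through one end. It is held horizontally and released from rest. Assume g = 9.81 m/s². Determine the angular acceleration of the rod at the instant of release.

α ≈ 31.9 rad/s²

About the pivot, I = (1/3)ML² = (1/3)(2.14)(0.461)² = 0.1516 kg·m².
The weight acts at the center, a distance L/2 = 0.2305 m from the pivot; τ = Mg(L/2) = 4.839 N·m.
α = τ/I = 4.839/0.1516 = 31.92 rad/s².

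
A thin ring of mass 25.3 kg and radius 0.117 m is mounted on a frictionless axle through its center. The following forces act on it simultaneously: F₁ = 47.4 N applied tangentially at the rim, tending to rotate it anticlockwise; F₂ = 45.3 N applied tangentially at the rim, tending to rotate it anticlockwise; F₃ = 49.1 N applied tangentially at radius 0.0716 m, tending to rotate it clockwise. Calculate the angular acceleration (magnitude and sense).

α ≈ 21.2 rad/s², anticlockwise

I = MR² = (25.3)(0.117)² = 0.3463 kg·m².
Taking anticlockwise as positive: τ₁ = +(47.4)(0.117) = +5.546 N·m; τ₂ = +(45.3)(0.117) = +5.300 N·m; τ₃ = −(49.1)(0.0716) = −3.516 N·m.
Net torque τ = 7.330 N·m.
α = τ/I = 7.330/0.3463 = 21.17 rad/s².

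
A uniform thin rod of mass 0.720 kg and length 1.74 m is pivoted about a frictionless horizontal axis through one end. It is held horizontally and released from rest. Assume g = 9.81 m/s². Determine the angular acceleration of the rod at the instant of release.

α ≈ 8.46 rad/s²

About the pivot, I = (1/3)ML² = (1/3)(0.720)(1.74)² = 0.7266 kg·m².
The weight acts at the center, a distance L/2 = 0.8700 m from the pivot; τ = Mg(L/2) = 6.145 N·m.
α = τ/I = 6.145/0.7266 = 8.457 rad/s².
(Equivalently α = (3g/(2L)) = 8.457 rad/s².)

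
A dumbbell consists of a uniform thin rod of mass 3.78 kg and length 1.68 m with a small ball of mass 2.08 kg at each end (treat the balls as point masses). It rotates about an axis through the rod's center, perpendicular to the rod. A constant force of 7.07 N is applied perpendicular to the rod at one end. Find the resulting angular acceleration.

α ≈ 1.55 rad/s²

I_rod = (1/12)ML² = (1/12)(3.78)(1.68)² = 0.8891 kg·m².
I_balls = 2·m·(L/2)² = 2(2.08)(0.8400)² = 2.935 kg·m².
Total I = 3.824 kg·m².
τ = F·(L/2) = (7.07)(0.840) = 5.939 N·m.
α = τ/I = 5.939/3.824 = 1.553 rad/s².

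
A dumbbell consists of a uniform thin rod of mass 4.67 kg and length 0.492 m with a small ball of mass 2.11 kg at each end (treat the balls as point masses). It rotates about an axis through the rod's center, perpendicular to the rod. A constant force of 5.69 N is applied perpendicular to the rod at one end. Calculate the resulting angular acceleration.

α ≈ 4.00 rad/s²

I_rod = (1/12)ML² = (1/12)(4.67)(0.492)² = 0.09420 kg·m².
I_balls = 2·m·(L/2)² = 2(2.11)(0.2460)² = 0.2554 kg·m².
Total I = 0.3496 kg·m².
τ = F·(L/2) = (5.69)(0.246) = 1.400 N·m.
α = τ/I = 1.400/0.3496 = 4.004 rad/s².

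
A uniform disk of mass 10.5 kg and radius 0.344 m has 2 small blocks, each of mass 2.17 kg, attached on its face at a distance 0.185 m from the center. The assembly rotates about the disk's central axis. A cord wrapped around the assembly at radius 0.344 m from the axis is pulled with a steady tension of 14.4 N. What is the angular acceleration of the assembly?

I_disk = ½MR² = ½(10.5)(0.344)² = 0.6213 kg·m².
I_blocks = 2·m·r² = 2(2.17)(0.185)² = 0.1485 kg·m².
Total I = 0.7698 kg·m².
τ = F r = (14.4)(0.344) = 4.954 N·m.
α = τ/I = 4.954/0.7698 = 6.435 rad/s².

α ≈ 6.43 rad/s²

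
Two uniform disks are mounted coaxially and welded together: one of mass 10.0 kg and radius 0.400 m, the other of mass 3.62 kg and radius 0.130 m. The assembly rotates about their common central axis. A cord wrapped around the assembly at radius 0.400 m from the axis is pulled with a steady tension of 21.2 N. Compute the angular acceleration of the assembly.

α ≈ 10.2 rad/s²

I = ½M₁R₁² + ½M₂R₂² = ½(10.0)(0.400)² + ½(3.62)(0.130)² = 0.8306 kg·m².
τ = F r = (21.2)(0.400) = 8.480 N·m.
α = τ/I = 8.480/0.8306 = 10.21 rad/s².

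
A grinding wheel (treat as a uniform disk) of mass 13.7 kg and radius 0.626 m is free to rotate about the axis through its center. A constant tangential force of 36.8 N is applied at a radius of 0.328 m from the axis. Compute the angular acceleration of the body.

I = ½MR² = (1/2)(13.7)(0.626)² = 2.684 kg·m².
τ = F·r = (36.8)(0.328) = 12.07 N·m.
From τ = Iα: α = 12.07/2.684 = 4.497 rad/s².

α ≈ 4.50 rad/s²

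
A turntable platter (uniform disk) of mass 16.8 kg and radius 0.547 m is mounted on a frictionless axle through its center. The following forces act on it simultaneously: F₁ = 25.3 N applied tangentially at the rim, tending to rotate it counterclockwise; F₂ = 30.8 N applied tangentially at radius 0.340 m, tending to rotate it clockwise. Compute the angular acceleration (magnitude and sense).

α ≈ 1.34 rad/s², counterclockwise

I = ½MR² = (1/2)(16.8)(0.547)² = 2.513 kg·m².
Taking counterclockwise as positive: τ₁ = +(25.3)(0.547) = +13.84 N·m; τ₂ = −(30.8)(0.340) = −10.47 N·m.
Net torque τ = 3.367 N·m.
α = τ/I = 3.367/2.513 = 1.340 rad/s².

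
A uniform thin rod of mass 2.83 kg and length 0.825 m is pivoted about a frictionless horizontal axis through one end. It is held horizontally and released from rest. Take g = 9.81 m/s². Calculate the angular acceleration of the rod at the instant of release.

About the pivot, I = (1/3)ML² = (1/3)(2.83)(0.825)² = 0.6421 kg·m².
The weight acts at the center, a distance L/2 = 0.4125 m from the pivot; τ = Mg(L/2) = 11.45 N·m.
α = τ/I = 11.45/0.6421 = 17.84 rad/s².

α ≈ 17.8 rad/s²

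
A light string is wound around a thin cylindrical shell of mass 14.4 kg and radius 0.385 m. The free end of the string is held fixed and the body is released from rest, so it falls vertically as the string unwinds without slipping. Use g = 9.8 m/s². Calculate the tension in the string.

Translation: Mg − T = Ma. Rotation about the center: TR = Iα with I = MR².
With a = αR: T = (I/R²)a = M a, so Mg = (1 + 1.000)Ma.
a = g/(1 + 1.000) = 9.8/2.000 = 4.900 m/s².
T = 1.000·M·a = (1.000)(14.4)(4.900) = 70.56 N.

T ≈ 70.6 N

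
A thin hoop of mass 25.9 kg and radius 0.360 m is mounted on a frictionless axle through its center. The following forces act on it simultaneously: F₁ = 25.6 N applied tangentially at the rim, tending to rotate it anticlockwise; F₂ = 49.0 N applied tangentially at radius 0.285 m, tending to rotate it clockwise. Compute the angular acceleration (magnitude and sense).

I = MR² = (25.9)(0.360)² = 3.357 kg·m².
Taking anticlockwise as positive: τ₁ = +(25.6)(0.360) = +9.216 N·m; τ₂ = −(49.0)(0.285) = −13.96 N·m.
Net torque τ = -4.749 N·m.
α = τ/I = -4.749/3.357 = -1.415 rad/s².

α ≈ 1.41 rad/s², clockwise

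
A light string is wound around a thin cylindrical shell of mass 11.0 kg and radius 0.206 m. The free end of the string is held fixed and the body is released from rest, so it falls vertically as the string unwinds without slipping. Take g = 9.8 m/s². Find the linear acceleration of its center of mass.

a ≈ 4.90 m/s²

Translation: Mg − T = Ma. Rotation about the center: TR = Iα with I = MR².
With a = αR: T = (I/R²)a = M a, so Mg = (1 + 1.000)Ma.
a = g/(1 + 1.000) = 9.8/2.000 = 4.900 m/s².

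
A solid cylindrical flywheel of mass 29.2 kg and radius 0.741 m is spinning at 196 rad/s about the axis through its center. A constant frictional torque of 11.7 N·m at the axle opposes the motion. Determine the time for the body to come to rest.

I = ½MR² = (1/2)(29.2)(0.741)² = 8.017 kg·m².
The net torque has magnitude 11.7 N·m, opposing ω.
|α| = τ/I = 11.70/8.017 = 1.459 rad/s² (deceleration).
0 = ω₀ − |α|t ⇒ t = ω₀/|α| = 196/1.459 = 134.3 s.

t ≈ 134 s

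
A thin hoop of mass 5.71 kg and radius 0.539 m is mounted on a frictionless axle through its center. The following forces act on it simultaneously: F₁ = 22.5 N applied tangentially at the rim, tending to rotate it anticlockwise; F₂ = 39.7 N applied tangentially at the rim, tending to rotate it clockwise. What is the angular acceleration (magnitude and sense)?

I = MR² = (5.71)(0.539)² = 1.659 kg·m².
Taking anticlockwise as positive: τ₁ = +(22.5)(0.539) = +12.13 N·m; τ₂ = −(39.7)(0.539) = −21.40 N·m.
Net torque τ = -9.271 N·m.
α = τ/I = -9.271/1.659 = -5.589 rad/s².

α ≈ 5.59 rad/s², clockwise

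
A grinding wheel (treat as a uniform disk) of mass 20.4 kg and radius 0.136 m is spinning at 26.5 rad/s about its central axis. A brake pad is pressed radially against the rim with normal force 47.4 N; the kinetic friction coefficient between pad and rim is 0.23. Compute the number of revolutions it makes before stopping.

I = ½MR² = (1/2)(20.4)(0.136)² = 0.1887 kg·m².
Friction force f = μN = (0.23)(47.4) = 10.90 N at the rim; torque magnitude τ = fR = 1.483 N·m, opposing ω.
|α| = τ/I = 1.483/0.1887 = 7.859 rad/s² (deceleration).
ω² = ω₀² − 2|α|θ with ω = 0 ⇒ θ = ω₀²/(2|α|) = 44.68 rad = 7.111 rev.

≈ 7.11 revolutions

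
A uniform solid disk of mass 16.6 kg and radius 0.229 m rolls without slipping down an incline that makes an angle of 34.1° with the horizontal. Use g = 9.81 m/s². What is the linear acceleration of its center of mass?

Translation along the incline: Mg sinθ − f = Ma.
Rotation about the center: fR = Iα with I = ½MR². No-slip gives a = αR, so f = (I/R²)a = (1/2)M a.
Substituting: Mg sinθ = (1 + 0.5000)Ma, so a = g sinθ/(1 + 0.5000) = (9.81) sin 34.1° / 1.500 = 3.667 m/s².

a ≈ 3.67 m/s²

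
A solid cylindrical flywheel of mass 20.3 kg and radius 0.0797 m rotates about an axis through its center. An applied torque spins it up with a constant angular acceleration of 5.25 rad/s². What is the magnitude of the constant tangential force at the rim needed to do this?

F ≈ 4.25 N

I = ½MR² = (1/2)(20.3)(0.0797)² = 0.06447 kg·m².
The required torque is τ = Iα = (0.06447)(5.250) = 0.3385 N·m.
A tangential force at the rim gives τ = FR, so F = τ/R = 0.3385/0.0797 = 4.247 N.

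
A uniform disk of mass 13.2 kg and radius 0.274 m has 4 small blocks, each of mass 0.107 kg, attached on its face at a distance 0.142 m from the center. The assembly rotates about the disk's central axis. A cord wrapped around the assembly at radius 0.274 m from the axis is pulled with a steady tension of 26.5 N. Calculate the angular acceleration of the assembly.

I_disk = ½MR² = ½(13.2)(0.274)² = 0.4955 kg·m².
I_blocks = 4·m·r² = 4(0.107)(0.142)² = 0.008630 kg·m².
Total I = 0.5041 kg·m².
τ = F r = (26.5)(0.274) = 7.261 N·m.
α = τ/I = 7.261/0.5041 = 14.40 rad/s².

α ≈ 14.4 rad/s²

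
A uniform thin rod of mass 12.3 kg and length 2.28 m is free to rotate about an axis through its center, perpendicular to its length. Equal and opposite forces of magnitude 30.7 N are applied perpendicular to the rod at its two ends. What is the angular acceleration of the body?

α ≈ 13.1 rad/s²

I = (1/12)ML² = (1/12)(12.3)(2.28)² = 5.328 kg·m².
The couple gives τ = F·(L/2) + F·(L/2) = F L = (30.7)(2.28) = 70.00 N·m.
Newton's second law for rotation, τ = Iα, gives α = τ/I = 70.00/5.328 = 13.14 rad/s².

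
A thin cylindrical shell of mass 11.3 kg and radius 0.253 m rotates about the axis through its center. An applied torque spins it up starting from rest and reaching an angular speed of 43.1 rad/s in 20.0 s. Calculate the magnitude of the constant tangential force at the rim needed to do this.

F ≈ 6.16 N

I = MR² = (11.3)(0.253)² = 0.7233 kg·m².
α = Δω/Δt = (43.1 − 0)/20.0 = 2.155 rad/s².
The required torque is τ = Iα = (0.7233)(2.155) = 1.559 N·m.
A tangential force at the rim gives τ = FR, so F = τ/R = 1.559/0.253 = 6.161 N.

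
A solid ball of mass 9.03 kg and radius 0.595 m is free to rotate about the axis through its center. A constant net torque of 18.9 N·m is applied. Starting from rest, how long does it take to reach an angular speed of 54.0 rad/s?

t ≈ 3.65 s

I = (2/5)MR² = (2/5)(9.03)(0.595)² = 1.279 kg·m².
α = τ/I = 18.9/1.279 = 14.78 rad/s².
ω = αt ⇒ t = ω/α = 54.0/14.78 = 3.654 s.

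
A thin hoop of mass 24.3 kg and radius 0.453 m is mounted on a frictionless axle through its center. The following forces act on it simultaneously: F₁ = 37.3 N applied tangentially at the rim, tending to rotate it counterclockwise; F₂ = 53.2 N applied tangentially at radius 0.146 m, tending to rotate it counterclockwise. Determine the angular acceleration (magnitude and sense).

α ≈ 4.95 rad/s², counterclockwise

I = MR² = (24.3)(0.453)² = 4.987 kg·m².
Taking counterclockwise as positive: τ₁ = +(37.3)(0.453) = +16.90 N·m; τ₂ = +(53.2)(0.146) = +7.767 N·m.
Net torque τ = 24.66 N·m.
α = τ/I = 24.66/4.987 = 4.946 rad/s².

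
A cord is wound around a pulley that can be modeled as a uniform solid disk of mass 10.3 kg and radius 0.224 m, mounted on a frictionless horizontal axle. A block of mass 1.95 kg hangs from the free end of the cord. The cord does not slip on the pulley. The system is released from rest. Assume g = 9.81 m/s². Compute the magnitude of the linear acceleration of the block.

I = ½MR² = (1/2)(10.3)(0.224)² = 0.2584 kg·m².
Block: mg − T = ma. Pulley: TR = Iα. No-slip: a = αR, so T = (I/R²)a = 5.150·a.
Then mg = (m + 5.150)a, so a = (1.95)(9.81)/(1.95 + 5.150) = 2.694 m/s².

a ≈ 2.69 m/s²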